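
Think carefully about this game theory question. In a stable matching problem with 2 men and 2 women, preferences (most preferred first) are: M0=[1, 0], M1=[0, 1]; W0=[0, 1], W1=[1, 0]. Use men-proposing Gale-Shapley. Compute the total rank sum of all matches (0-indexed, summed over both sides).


Step 1: Run Gale-Shapley (men propose, women hold best offer):
  M0 proposes to W1; she accepts
  M1 proposes to W0; she accepts
Step 2: Final matching: W0-M1, W1-M0
Step 3: 0-indexed ranks (man's rank of his match, then woman's): 0 + 1 + 0 + 1
Step 4: Total rank sum = 2

2


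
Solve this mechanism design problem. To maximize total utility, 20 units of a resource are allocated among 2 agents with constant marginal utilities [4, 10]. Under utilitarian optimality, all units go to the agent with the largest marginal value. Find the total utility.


Step 1: The marginal utilities are [4, 10]
Step 2: The highest marginal utility is 10
Step 3: All 20 units go to that agent
Step 4: Total utility = 10 * 20 = 200

200


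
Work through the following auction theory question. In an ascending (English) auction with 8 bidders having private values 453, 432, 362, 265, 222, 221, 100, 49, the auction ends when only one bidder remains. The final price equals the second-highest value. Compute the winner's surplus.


Step 1: Identify the highest value: 453
Step 2: Identify the second-highest value: 432
Step 3: The final price = second-highest value = 432
Step 4: Surplus = 453 - 432 = 21

21


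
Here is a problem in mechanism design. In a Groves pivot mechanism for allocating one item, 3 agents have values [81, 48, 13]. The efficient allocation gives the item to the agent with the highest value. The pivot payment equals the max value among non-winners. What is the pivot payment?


Step 1: The efficient winner is agent 0 with value 81
Step 2: Other agents' values: [48, 13]
Step 3: Pivot payment = max(others) = 48
Step 4: The winner pays 48

48


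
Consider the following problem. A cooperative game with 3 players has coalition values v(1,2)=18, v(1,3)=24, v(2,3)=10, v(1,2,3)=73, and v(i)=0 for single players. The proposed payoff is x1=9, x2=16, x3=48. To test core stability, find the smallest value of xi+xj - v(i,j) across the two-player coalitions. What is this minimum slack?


Step 1: Slack for coalition (1,2): x1+x2 - v12 = 25 - 18 = 7
Step 2: Slack for coalition (1,3): x1+x3 - v13 = 57 - 24 = 33
Step 3: Slack for coalition (2,3): x2+x3 - v23 = 64 - 10 = 54
Step 4: Minimum slack = min(7, 33, 54) = 7, attained by (1,2); no pair can gain by deviating, so the allocation is in the core

7


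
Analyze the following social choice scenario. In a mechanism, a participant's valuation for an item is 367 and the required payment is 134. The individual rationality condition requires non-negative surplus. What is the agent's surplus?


Step 1: Surplus = value - payment = 367 - 134 = 233
Step 2: IR is satisfied (surplus >= 0)

233


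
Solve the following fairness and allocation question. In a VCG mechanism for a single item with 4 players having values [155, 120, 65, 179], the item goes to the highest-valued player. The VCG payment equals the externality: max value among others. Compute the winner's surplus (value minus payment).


Step 1: The winner is the agent with the highest value: agent 3 with value 179
Step 2: Values of other agents: [155, 120, 65]
Step 3: VCG payment = max of others' values = 155
Step 4: Surplus = 179 - 155 = 24

24


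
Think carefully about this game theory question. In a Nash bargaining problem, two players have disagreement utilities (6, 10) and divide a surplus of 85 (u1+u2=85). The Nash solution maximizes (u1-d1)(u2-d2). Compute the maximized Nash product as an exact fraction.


Step 1: The Nash solution splits surplus symmetrically above the disagreement point
Step 2: u1 = (total + d1 - d2)/2 = (85 + 6 - 10)/2 = 81/2
Step 3: u2 = (total - d1 + d2)/2 = (85 - 6 + 10)/2 = 89/2
Step 4: Nash product = (81/2 - 6) * (89/2 - 10)
Step 5: = 69/2 * 69/2 = 4761/4

4761/4


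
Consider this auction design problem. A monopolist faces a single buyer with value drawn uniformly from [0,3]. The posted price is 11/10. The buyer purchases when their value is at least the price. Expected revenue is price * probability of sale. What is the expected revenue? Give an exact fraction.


Step 1: Posted price r = 11/10, value support [0,3]
Step 2: P(v >= r) = (3 - 11/10)/3 = 19/30
Step 3: Expected revenue = r * P(v >= r) = 11/10 * 19/30
Step 4: Revenue = 209/300

209/300


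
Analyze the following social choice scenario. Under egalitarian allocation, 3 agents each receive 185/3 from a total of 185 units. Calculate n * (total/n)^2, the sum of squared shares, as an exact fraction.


Step 1: Each agent's share = 185/3
Step 2: Square of each share = (185/3)^2 = 34225/9
Step 3: Sum of squares = 3 * 34225/9 = 34225/3

34225/3


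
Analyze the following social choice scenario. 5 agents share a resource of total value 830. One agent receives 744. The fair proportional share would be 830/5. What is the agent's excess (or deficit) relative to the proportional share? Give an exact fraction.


Step 1: Proportional share = 830/5 = 166
Step 2: Agent's actual allocation = 744
Step 3: Excess = 744 - 166 = 578

578


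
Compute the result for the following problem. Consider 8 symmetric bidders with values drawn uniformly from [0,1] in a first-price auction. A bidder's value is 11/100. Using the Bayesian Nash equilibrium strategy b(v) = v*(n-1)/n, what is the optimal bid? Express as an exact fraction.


Step 1: The symmetric BNE bidding function is b(v) = v * (n-1) / n
Step 2: Substitute v = 11/100 and n = 8
Step 3: b = 11/100 * 7/8
Step 4: b = 77/800

77/800


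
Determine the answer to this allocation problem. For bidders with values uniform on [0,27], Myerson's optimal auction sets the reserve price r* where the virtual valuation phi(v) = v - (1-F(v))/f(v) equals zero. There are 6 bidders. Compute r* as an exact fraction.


Step 1: For U[0,27], F(v) = v/27 and f(v) = 1/27
Step 2: phi(v) = v - (1 - v/27)/(1/27) = v - (27 - v) = 2v - 27
Step 3: Set phi(r*) = 0: 2r* - 27 = 0
Step 4: r* = 27/2 (the number of bidders n = 6 does not enter)

27/2


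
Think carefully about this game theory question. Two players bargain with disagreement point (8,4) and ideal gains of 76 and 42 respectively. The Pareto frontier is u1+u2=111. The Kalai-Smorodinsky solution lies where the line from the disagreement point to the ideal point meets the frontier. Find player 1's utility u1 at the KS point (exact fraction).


Step 1: At the KS point, (u1-d1)/r1 = (u2-d2)/r2 = t and u1+u2 = 111
Step 2: u1 = d1 + r1*t and u2 = d2 + r2*t, so (d1 + r1*t) + (d2 + r2*t) = 111
Step 3: t = (111 - 8 - 4)/(76 + 42) = 99/118
Step 4: u1 = d1 + r1*t = 8 + 76 * 99/118 = 4234/59
Step 5: (Check: u2 = d2 + r2*t = 2315/59; u1+u2 = 4234/59 + 2315/59 = 111, on the frontier.)

4234/59


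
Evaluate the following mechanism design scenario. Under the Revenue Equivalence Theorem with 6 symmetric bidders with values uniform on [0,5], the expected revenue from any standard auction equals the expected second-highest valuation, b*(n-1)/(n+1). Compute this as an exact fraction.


Step 1: By Revenue Equivalence, expected revenue = b*(n-1)/(n+1)
Step 2: Substituting n = 6, b = 5
Step 3: Revenue = 5*(6-1)/(6+1) = 5*5/7
Step 4: Revenue = 25/7

25/7


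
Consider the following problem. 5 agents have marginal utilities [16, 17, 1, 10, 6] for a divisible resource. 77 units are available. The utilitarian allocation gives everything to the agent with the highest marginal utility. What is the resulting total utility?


Step 1: The marginal utilities are [16, 17, 1, 10, 6]
Step 2: The highest marginal utility is 17
Step 3: All 77 units go to that agent
Step 4: Total utility = 17 * 77 = 1309

1309


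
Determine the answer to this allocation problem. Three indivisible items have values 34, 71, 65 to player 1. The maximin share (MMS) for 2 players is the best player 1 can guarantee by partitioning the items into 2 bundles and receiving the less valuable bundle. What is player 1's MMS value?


Step 1: Item values = 34, 71, 65
Step 2: Enumerate all 2-bundle partitions and take the smaller bundle:
  Partition 1: {34} vs {71,65} -> bundles 34, 136; min = 34
  Partition 2: {71} vs {34,65} -> bundles 71, 99; min = 71
  Partition 3: {65} vs {34,71} -> bundles 65, 105; min = 65
Step 3: MMS = max(34, 71, 65) = 71

71


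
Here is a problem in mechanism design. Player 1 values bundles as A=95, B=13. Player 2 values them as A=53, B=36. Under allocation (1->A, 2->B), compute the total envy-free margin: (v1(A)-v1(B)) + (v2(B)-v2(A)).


Step 1: Player 1's margin = v1(A) - v1(B) = 95 - 13 = 82
Step 2: Player 2's margin = v2(B) - v2(A) = 36 - 53 = -17
Step 3: Total margin = 82 + -17 = 65

65


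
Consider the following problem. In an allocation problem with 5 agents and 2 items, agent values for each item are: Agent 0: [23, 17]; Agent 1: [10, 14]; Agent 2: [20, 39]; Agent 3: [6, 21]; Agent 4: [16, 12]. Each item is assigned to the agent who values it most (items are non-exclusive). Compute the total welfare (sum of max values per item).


Step 1: For each item, find the maximum value among all agents.
Step 2: Item 0 -> Agent 0 (value 23)
Step 3: Item 1 -> Agent 2 (value 39)
Step 4: Total welfare = 23 + 39 = 62

62


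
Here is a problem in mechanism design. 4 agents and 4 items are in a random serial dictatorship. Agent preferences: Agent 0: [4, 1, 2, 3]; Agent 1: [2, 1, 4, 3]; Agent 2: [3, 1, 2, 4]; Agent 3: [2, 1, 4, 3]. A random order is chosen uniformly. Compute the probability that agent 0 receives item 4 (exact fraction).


Step 1: Agent 0 wants item 4
Step 2: There are 24 possible orderings of agents
Step 3: In 24 orderings, agent 0 gets item 4
Step 4: Probability = 24/24 = 1

1


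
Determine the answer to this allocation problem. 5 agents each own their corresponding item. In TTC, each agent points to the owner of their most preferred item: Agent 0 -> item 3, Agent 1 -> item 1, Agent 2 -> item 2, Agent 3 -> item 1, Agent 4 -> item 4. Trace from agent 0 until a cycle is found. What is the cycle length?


Step 1: Trace the pointer graph from agent 0: 0 -> 3 -> 1 -> 1
Step 2: A cycle is detected when we revisit agent 1
Step 3: The cycle is: 1 -> 1
Step 4: Cycle length = 1

1


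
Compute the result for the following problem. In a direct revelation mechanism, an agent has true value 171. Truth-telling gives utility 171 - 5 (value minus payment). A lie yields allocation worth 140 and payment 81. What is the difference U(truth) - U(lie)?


Step 1: U(truth) = value - payment = 171 - 5 = 166
Step 2: U(lie) = allocation - payment = 140 - 81 = 59
Step 3: IC gap = 166 - 59 = 107

107


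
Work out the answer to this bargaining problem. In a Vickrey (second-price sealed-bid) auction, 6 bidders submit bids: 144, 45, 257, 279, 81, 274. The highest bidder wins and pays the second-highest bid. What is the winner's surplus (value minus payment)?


Step 1: Sort bids in descending order: 279, 274, 257, 144, 81, 45
Step 2: The winning bid is the highest: 279
Step 3: The payment equals the second-highest bid: 274
Step 4: Surplus = winner's bid - payment = 279 - 274 = 5

5


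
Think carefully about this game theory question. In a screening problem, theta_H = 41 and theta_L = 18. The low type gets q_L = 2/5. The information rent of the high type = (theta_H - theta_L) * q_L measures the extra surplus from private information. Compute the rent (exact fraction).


Step 1: theta_H - theta_L = 41 - 18 = 23
Step 2: Information rent = (theta_H - theta_L) * q_L
Step 3: = 23 * 2/5
Step 4: = 46/5

46/5


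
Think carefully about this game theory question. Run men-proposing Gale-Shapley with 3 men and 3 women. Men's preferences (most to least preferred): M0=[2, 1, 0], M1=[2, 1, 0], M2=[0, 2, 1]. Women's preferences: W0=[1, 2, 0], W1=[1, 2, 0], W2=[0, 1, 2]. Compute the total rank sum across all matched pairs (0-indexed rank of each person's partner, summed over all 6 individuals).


Step 1: Run Gale-Shapley (men propose, women hold best offer):
  M0 proposes to W2; she accepts
  M1 proposes to W2; rejected
  M1 proposes to W1; she accepts
  M2 proposes to W0; she accepts
Step 2: Final matching: W0-M2, W1-M1, W2-M0
Step 3: 0-indexed ranks (man's rank of his match, then woman's): 0 + 1 + 1 + 0 + 0 + 0
Step 4: Total rank sum = 2

2


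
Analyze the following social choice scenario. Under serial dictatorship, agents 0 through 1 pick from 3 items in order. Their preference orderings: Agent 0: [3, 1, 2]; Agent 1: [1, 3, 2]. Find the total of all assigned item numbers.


Step 1: Agent 0 picks item 3
Step 2: Agent 1 picks item 1
Step 3: Sum = 3 + 1 = 4

4


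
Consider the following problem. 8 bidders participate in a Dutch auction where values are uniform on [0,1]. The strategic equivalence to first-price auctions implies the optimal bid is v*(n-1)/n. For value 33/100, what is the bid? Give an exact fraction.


Step 1: Dutch auctions are strategically equivalent to first-price auctions
Step 2: The equilibrium bid is b(v) = v*(n-1)/n
Step 3: b = 33/100 * 7/8
Step 4: b = 231/800

231/800


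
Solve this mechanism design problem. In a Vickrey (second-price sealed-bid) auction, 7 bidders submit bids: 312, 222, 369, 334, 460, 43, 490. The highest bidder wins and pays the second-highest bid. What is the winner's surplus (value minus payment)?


Step 1: Sort bids in descending order: 490, 460, 369, 334, 312, 222, 43
Step 2: The winning bid is the highest: 490
Step 3: The payment equals the second-highest bid: 460
Step 4: Surplus = winner's bid - payment = 490 - 460 = 30

30


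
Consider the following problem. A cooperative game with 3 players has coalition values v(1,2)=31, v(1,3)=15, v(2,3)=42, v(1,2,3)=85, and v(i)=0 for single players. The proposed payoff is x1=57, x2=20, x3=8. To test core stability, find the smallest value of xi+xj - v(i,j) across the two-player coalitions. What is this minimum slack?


Step 1: Slack for coalition (1,2): x1+x2 - v12 = 77 - 31 = 46
Step 2: Slack for coalition (1,3): x1+x3 - v13 = 65 - 15 = 50
Step 3: Slack for coalition (2,3): x2+x3 - v23 = 28 - 42 = -14
Step 4: Minimum slack = min(46, 50, -14) = -14, attained by (2,3); coalition (2,3) can block (slack < 0), so the allocation is not in the core

-14


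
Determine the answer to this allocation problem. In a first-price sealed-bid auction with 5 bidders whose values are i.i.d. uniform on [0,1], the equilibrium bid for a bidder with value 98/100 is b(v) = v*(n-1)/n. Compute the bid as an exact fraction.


Step 1: The symmetric BNE bidding function is b(v) = v * (n-1) / n
Step 2: Substitute v = 49/50 and n = 5
Step 3: b = 49/50 * 4/5
Step 4: b = 98/125

98/125


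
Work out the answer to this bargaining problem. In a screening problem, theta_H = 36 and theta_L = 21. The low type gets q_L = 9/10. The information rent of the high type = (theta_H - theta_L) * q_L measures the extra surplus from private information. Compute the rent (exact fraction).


Step 1: theta_H - theta_L = 36 - 21 = 15
Step 2: Information rent = (theta_H - theta_L) * q_L
Step 3: = 15 * 9/10
Step 4: = 27/2

27/2


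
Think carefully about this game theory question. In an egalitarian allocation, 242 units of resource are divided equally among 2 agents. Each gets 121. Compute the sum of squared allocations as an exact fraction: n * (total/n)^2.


Step 1: Each agent's share = 242/2 = 121
Step 2: Square of each share = (121)^2 = 14641
Step 3: Sum of squares = 2 * 14641 = 29282

29282


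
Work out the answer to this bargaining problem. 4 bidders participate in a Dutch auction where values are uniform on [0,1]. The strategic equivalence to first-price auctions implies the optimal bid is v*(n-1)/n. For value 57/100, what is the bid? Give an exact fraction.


Step 1: Dutch auctions are strategically equivalent to first-price auctions
Step 2: The equilibrium bid is b(v) = v*(n-1)/n
Step 3: b = 57/100 * 3/4
Step 4: b = 171/400

171/400


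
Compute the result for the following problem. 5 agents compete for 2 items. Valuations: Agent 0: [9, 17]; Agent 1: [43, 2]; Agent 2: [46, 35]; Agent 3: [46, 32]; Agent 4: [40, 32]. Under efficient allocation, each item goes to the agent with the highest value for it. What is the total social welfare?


Step 1: For each item, find the maximum value among all agents.
Step 2: Item 0 -> Agent 2 (value 46)
Step 3: Item 1 -> Agent 2 (value 35)
Step 4: Total welfare = 46 + 35 = 81

81


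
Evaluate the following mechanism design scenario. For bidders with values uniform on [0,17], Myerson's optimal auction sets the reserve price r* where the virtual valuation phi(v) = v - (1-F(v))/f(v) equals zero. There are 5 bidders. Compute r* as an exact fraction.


Step 1: For U[0,17], F(v) = v/17 and f(v) = 1/17
Step 2: phi(v) = v - (1 - v/17)/(1/17) = v - (17 - v) = 2v - 17
Step 3: Set phi(r*) = 0: 2r* - 17 = 0
Step 4: r* = 17/2 (the number of bidders n = 5 does not enter)

17/2


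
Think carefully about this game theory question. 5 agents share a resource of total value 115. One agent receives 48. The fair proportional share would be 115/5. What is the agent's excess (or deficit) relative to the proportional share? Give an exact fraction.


Step 1: Proportional share = 115/5 = 23
Step 2: Agent's actual allocation = 48
Step 3: Excess = 48 - 23 = 25

25


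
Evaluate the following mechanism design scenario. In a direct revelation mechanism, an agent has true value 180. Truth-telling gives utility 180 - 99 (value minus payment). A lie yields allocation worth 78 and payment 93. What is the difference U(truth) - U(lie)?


Step 1: U(truth) = value - payment = 180 - 99 = 81
Step 2: U(lie) = allocation - payment = 78 - 93 = -15
Step 3: IC gap = 81 - (-15) = 96

96


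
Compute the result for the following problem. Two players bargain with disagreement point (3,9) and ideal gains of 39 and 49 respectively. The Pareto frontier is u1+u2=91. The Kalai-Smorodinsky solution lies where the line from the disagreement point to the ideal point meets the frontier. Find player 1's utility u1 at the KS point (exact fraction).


Step 1: At the KS point, (u1-d1)/r1 = (u2-d2)/r2 = t and u1+u2 = 91
Step 2: u1 = d1 + r1*t and u2 = d2 + r2*t, so (d1 + r1*t) + (d2 + r2*t) = 91
Step 3: t = (91 - 3 - 9)/(39 + 49) = 79/88
Step 4: u1 = d1 + r1*t = 3 + 39 * 79/88 = 3345/88
Step 5: (Check: u2 = d2 + r2*t = 4663/88; u1+u2 = 3345/88 + 4663/88 = 91, on the frontier.)

3345/88


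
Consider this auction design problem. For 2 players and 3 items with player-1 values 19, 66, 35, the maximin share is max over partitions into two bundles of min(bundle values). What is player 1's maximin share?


Step 1: Item values = 19, 66, 35
Step 2: Enumerate all 2-bundle partitions and take the smaller bundle:
  Partition 1: {19} vs {66,35} -> bundles 19, 101; min = 19
  Partition 2: {66} vs {19,35} -> bundles 66, 54; min = 54
  Partition 3: {35} vs {19,66} -> bundles 35, 85; min = 35
Step 3: MMS = max(19, 54, 35) = 54

54


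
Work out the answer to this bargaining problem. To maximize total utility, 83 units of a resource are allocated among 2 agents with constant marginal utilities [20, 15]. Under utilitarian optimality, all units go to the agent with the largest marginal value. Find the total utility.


Step 1: The marginal utilities are [20, 15]
Step 2: The highest marginal utility is 20
Step 3: All 83 units go to that agent
Step 4: Total utility = 20 * 83 = 1660

1660


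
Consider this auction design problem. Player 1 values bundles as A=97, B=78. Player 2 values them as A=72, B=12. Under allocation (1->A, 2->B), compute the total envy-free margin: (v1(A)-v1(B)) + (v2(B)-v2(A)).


Step 1: Player 1's margin = v1(A) - v1(B) = 97 - 78 = 19
Step 2: Player 2's margin = v2(B) - v2(A) = 12 - 72 = -60
Step 3: Total margin = 19 + -60 = -41

-41


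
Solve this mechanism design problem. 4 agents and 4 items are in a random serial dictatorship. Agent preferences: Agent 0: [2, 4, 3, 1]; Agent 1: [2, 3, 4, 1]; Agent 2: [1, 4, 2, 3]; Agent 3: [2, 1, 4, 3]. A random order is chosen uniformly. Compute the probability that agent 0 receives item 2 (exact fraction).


Step 1: Agent 0 wants item 2
Step 2: There are 24 possible orderings of agents
Step 3: In 8 orderings, agent 0 gets item 2
Step 4: Probability = 8/24 = 1/3

1/3


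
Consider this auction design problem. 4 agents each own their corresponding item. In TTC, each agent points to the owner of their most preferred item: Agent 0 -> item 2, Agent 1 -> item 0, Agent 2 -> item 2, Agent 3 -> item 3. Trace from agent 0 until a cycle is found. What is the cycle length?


Step 1: Trace the pointer graph from agent 0: 0 -> 2 -> 2
Step 2: A cycle is detected when we revisit agent 2
Step 3: The cycle is: 2 -> 2
Step 4: Cycle length = 1

1


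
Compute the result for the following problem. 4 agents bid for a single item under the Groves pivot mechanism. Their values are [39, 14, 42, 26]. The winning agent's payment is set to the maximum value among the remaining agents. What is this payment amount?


Step 1: The efficient winner is agent 2 with value 42
Step 2: Other agents' values: [39, 14, 26]
Step 3: Pivot payment = max(others) = 39
Step 4: The winner pays 39

39


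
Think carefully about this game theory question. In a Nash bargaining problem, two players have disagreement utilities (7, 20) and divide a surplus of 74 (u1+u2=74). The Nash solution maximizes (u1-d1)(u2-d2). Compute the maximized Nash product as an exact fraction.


Step 1: The Nash solution splits surplus symmetrically above the disagreement point
Step 2: u1 = (total + d1 - d2)/2 = (74 + 7 - 20)/2 = 61/2
Step 3: u2 = (total - d1 + d2)/2 = (74 - 7 + 20)/2 = 87/2
Step 4: Nash product = (61/2 - 7) * (87/2 - 20)
Step 5: = 47/2 * 47/2 = 2209/4

2209/4


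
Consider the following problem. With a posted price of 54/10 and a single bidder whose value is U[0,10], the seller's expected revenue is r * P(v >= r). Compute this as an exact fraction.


Step 1: Posted price r = 27/5, value support [0,10]
Step 2: P(v >= r) = (10 - 27/5)/10 = 23/50
Step 3: Expected revenue = r * P(v >= r) = 27/5 * 23/50
Step 4: Revenue = 621/250

621/250


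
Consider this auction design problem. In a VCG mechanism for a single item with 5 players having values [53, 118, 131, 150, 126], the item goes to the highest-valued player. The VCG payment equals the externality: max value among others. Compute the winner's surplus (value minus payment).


Step 1: The winner is the agent with the highest value: agent 3 with value 150
Step 2: Values of other agents: [53, 118, 131, 126]
Step 3: VCG payment = max of others' values = 131
Step 4: Surplus = 150 - 131 = 19

19


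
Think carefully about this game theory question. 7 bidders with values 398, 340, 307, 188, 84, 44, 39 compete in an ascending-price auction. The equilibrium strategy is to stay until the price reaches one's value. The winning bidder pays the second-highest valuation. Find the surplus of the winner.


Step 1: Identify the highest value: 398
Step 2: Identify the second-highest value: 340
Step 3: The final price = second-highest value = 340
Step 4: Surplus = 398 - 340 = 58

58


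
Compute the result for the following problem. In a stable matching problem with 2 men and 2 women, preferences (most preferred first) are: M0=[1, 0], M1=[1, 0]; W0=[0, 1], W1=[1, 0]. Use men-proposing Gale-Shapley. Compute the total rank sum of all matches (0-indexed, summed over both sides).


Step 1: Run Gale-Shapley (men propose, women hold best offer):
  M0 proposes to W1; she accepts
  M1 proposes to W1; she switches from M0
  M0 proposes to W0; she accepts
Step 2: Final matching: W0-M0, W1-M1
Step 3: 0-indexed ranks (man's rank of his match, then woman's): 1 + 0 + 0 + 0
Step 4: Total rank sum = 1

1


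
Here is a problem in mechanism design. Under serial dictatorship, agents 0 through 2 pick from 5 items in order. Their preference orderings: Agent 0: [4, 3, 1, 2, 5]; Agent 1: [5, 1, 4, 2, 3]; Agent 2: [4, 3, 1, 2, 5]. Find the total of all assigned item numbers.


Step 1: Agent 0 picks item 4
Step 2: Agent 1 picks item 5
Step 3: Agent 2 picks item 3
Step 4: Sum = 4 + 5 + 3 = 12

12


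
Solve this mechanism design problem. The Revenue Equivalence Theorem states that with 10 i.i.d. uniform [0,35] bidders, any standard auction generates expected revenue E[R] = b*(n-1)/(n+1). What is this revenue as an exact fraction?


Step 1: By Revenue Equivalence, expected revenue = b*(n-1)/(n+1)
Step 2: Substituting n = 10, b = 35
Step 3: Revenue = 35*(10-1)/(10+1) = 35*9/11
Step 4: Revenue = 315/11

315/11


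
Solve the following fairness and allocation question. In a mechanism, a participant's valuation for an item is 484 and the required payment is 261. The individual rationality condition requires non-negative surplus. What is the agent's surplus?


Step 1: Surplus = value - payment = 484 - 261 = 223
Step 2: IR is satisfied (surplus >= 0)

223


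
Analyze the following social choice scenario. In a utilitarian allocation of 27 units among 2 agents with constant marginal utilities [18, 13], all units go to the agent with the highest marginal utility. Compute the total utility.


Step 1: The marginal utilities are [18, 13]
Step 2: The highest marginal utility is 18
Step 3: All 27 units go to that agent
Step 4: Total utility = 18 * 27 = 486

486


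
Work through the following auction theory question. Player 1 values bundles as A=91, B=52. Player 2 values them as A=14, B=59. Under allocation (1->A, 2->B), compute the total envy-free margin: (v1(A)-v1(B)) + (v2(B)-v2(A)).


Step 1: Player 1's margin = v1(A) - v1(B) = 91 - 52 = 39
Step 2: Player 2's margin = v2(B) - v2(A) = 59 - 14 = 45
Step 3: Total margin = 39 + 45 = 84

84


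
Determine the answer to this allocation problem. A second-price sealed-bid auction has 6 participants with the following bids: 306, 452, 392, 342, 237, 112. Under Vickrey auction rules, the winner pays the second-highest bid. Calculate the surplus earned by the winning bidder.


Step 1: Sort bids in descending order: 452, 392, 342, 306, 237, 112
Step 2: The winning bid is the highest: 452
Step 3: The payment equals the second-highest bid: 392
Step 4: Surplus = winner's bid - payment = 452 - 392 = 60

60


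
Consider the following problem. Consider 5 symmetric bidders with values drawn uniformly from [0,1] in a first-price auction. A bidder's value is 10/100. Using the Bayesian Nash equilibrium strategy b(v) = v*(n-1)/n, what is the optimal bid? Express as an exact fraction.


Step 1: The symmetric BNE bidding function is b(v) = v * (n-1) / n
Step 2: Substitute v = 1/10 and n = 5
Step 3: b = 1/10 * 4/5
Step 4: b = 2/25

2/25


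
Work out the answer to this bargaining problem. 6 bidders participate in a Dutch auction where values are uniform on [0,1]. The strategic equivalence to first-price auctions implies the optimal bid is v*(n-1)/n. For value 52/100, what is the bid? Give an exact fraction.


Step 1: Dutch auctions are strategically equivalent to first-price auctions
Step 2: The equilibrium bid is b(v) = v*(n-1)/n
Step 3: b = 13/25 * 5/6
Step 4: b = 13/30

13/30


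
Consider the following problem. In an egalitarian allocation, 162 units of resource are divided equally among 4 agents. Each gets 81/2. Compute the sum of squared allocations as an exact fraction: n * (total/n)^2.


Step 1: Each agent's share = 162/4 = 81/2
Step 2: Square of each share = (81/2)^2 = 6561/4
Step 3: Sum of squares = 4 * 6561/4 = 6561

6561


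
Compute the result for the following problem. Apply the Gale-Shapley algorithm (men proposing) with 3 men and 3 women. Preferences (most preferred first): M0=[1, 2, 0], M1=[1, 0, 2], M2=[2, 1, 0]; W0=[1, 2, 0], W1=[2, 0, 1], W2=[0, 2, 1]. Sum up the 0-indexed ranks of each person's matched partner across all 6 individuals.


Step 1: Run Gale-Shapley (men propose, women hold best offer):
  M0 proposes to W1; she accepts
  M1 proposes to W1; rejected
  M1 proposes to W0; she accepts
  M2 proposes to W2; she accepts
Step 2: Final matching: W0-M1, W1-M0, W2-M2
Step 3: 0-indexed ranks (man's rank of his match, then woman's): 1 + 0 + 0 + 1 + 0 + 1
Step 4: Total rank sum = 3

3


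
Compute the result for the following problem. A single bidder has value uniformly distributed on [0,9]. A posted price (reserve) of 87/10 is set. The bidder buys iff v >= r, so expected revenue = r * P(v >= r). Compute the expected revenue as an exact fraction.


Step 1: Posted price r = 87/10, value support [0,9]
Step 2: P(v >= r) = (9 - 87/10)/9 = 1/30
Step 3: Expected revenue = r * P(v >= r) = 87/10 * 1/30
Step 4: Revenue = 29/100

29/100


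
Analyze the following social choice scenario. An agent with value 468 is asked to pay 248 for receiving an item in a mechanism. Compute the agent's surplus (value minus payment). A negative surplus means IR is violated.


Step 1: Surplus = value - payment = 468 - 248 = 220
Step 2: IR is satisfied (surplus >= 0)

220


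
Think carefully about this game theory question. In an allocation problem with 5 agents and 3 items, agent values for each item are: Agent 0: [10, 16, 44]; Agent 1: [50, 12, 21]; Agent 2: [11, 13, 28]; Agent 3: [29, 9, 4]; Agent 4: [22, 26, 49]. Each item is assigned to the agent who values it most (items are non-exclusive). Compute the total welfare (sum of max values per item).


Step 1: For each item, find the maximum value among all agents.
Step 2: Item 0 -> Agent 1 (value 50)
Step 3: Item 1 -> Agent 4 (value 26)
Step 4: Item 2 -> Agent 4 (value 49)
Step 5: Total welfare = 50 + 26 + 49 = 125

125


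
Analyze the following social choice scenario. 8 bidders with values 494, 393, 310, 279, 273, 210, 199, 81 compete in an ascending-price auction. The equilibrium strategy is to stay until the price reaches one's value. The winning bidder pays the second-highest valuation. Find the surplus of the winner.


Step 1: Identify the highest value: 494
Step 2: Identify the second-highest value: 393
Step 3: The final price = second-highest value = 393
Step 4: Surplus = 494 - 393 = 101

101


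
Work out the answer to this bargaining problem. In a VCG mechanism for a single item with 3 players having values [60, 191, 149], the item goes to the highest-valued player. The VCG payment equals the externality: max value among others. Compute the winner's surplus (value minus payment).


Step 1: The winner is the agent with the highest value: agent 1 with value 191
Step 2: Values of other agents: [60, 149]
Step 3: VCG payment = max of others' values = 149
Step 4: Surplus = 191 - 149 = 42

42


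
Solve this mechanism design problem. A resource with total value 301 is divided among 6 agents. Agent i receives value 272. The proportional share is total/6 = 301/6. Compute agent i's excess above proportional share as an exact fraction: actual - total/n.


Step 1: Proportional share = 301/6
Step 2: Agent's actual allocation = 272
Step 3: Excess = 272 - 301/6 = 1331/6

1331/6


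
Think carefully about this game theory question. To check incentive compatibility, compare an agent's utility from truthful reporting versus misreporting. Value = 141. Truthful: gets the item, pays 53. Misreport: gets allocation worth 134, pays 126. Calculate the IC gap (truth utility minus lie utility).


Step 1: U(truth) = value - payment = 141 - 53 = 88
Step 2: U(lie) = allocation - payment = 134 - 126 = 8
Step 3: IC gap = 88 - 8 = 80

80


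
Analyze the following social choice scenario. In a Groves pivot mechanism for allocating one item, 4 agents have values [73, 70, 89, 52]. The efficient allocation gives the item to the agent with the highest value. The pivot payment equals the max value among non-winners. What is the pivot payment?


Step 1: The efficient winner is agent 2 with value 89
Step 2: Other agents' values: [73, 70, 52]
Step 3: Pivot payment = max(others) = 73
Step 4: The winner pays 73

73


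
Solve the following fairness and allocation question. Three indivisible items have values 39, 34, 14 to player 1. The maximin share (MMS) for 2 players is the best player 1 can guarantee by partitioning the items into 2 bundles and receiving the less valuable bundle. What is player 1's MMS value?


Step 1: Item values = 39, 34, 14
Step 2: Enumerate all 2-bundle partitions and take the smaller bundle:
  Partition 1: {39} vs {34,14} -> bundles 39, 48; min = 39
  Partition 2: {34} vs {39,14} -> bundles 34, 53; min = 34
  Partition 3: {14} vs {39,34} -> bundles 14, 73; min = 14
Step 3: MMS = max(39, 34, 14) = 39

39


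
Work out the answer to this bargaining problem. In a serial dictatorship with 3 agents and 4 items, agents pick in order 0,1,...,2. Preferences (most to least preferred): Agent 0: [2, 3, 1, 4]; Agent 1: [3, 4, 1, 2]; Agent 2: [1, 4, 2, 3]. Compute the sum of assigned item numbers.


Step 1: Agent 0 picks item 2
Step 2: Agent 1 picks item 3
Step 3: Agent 2 picks item 1
Step 4: Sum = 2 + 3 + 1 = 6

6


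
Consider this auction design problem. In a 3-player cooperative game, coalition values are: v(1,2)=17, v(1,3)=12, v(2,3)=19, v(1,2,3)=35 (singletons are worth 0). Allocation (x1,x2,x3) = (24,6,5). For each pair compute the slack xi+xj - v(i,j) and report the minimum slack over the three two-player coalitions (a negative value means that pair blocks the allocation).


Step 1: Slack for coalition (1,2): x1+x2 - v12 = 30 - 17 = 13
Step 2: Slack for coalition (1,3): x1+x3 - v13 = 29 - 12 = 17
Step 3: Slack for coalition (2,3): x2+x3 - v23 = 11 - 19 = -8
Step 4: Minimum slack = min(13, 17, -8) = -8, attained by (2,3); coalition (2,3) can block (slack < 0), so the allocation is not in the core

-8


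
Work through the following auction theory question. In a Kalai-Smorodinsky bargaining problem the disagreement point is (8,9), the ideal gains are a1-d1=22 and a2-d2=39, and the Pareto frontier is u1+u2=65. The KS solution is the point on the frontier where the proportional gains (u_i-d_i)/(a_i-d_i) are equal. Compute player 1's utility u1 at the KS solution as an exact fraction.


Step 1: At the KS point, (u1-d1)/r1 = (u2-d2)/r2 = t and u1+u2 = 65
Step 2: u1 = d1 + r1*t and u2 = d2 + r2*t, so (d1 + r1*t) + (d2 + r2*t) = 65
Step 3: t = (65 - 8 - 9)/(22 + 39) = 48/61
Step 4: u1 = d1 + r1*t = 8 + 22 * 48/61 = 1544/61
Step 5: (Check: u2 = d2 + r2*t = 2421/61; u1+u2 = 1544/61 + 2421/61 = 65, on the frontier.)

1544/61


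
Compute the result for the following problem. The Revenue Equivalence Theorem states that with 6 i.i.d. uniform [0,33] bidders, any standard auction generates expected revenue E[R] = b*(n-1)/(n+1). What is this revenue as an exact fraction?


Step 1: By Revenue Equivalence, expected revenue = b*(n-1)/(n+1)
Step 2: Substituting n = 6, b = 33
Step 3: Revenue = 33*(6-1)/(6+1) = 33*5/7
Step 4: Revenue = 165/7

165/7


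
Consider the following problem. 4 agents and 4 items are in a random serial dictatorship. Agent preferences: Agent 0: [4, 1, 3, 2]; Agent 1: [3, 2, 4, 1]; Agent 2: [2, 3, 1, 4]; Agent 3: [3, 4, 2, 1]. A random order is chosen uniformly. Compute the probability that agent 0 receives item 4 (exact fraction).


Step 1: Agent 0 wants item 4
Step 2: There are 24 possible orderings of agents
Step 3: In 18 orderings, agent 0 gets item 4
Step 4: Probability = 18/24 = 3/4

3/4


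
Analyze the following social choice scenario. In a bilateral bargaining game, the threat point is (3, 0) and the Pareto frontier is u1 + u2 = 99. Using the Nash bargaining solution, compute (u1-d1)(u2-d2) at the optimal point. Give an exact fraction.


Step 1: The Nash solution splits surplus symmetrically above the disagreement point
Step 2: u1 = (total + d1 - d2)/2 = (99 + 3 - 0)/2 = 51
Step 3: u2 = (total - d1 + d2)/2 = (99 - 3 + 0)/2 = 48
Step 4: Nash product = (51 - 3) * (48 - 0)
Step 5: = 48 * 48 = 2304

2304


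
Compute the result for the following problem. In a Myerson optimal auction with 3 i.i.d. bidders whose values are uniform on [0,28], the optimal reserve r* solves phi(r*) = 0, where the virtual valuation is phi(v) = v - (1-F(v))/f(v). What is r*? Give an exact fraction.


Step 1: For U[0,28], F(v) = v/28 and f(v) = 1/28
Step 2: phi(v) = v - (1 - v/28)/(1/28) = v - (28 - v) = 2v - 28
Step 3: Set phi(r*) = 0: 2r* - 28 = 0
Step 4: r* = 28/2 = 14 (the number of bidders n = 3 does not enter)

14


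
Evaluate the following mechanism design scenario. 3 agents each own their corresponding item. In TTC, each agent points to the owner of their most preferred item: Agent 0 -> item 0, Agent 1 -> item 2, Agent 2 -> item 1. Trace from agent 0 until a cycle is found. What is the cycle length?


Step 1: Trace the pointer graph from agent 0: 0 -> 0
Step 2: A cycle is detected when we revisit agent 0
Step 3: The cycle is: 0 -> 0
Step 4: Cycle length = 1

1


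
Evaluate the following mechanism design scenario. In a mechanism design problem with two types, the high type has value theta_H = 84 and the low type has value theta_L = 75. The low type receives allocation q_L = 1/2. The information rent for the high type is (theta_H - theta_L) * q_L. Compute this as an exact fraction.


Step 1: theta_H - theta_L = 84 - 75 = 9
Step 2: Information rent = (theta_H - theta_L) * q_L
Step 3: = 9 * 1/2
Step 4: = 9/2

9/2


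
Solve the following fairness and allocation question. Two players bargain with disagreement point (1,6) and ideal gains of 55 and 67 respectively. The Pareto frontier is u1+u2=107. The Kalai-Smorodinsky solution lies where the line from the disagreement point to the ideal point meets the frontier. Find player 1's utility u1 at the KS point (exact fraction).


Step 1: At the KS point, (u1-d1)/r1 = (u2-d2)/r2 = t and u1+u2 = 107
Step 2: u1 = d1 + r1*t and u2 = d2 + r2*t, so (d1 + r1*t) + (d2 + r2*t) = 107
Step 3: t = (107 - 1 - 6)/(55 + 67) = 100/122 = 50/61
Step 4: u1 = d1 + r1*t = 1 + 55 * 50/61 = 2811/61
Step 5: (Check: u2 = d2 + r2*t = 3716/61; u1+u2 = 2811/61 + 3716/61 = 107, on the frontier.)

2811/61


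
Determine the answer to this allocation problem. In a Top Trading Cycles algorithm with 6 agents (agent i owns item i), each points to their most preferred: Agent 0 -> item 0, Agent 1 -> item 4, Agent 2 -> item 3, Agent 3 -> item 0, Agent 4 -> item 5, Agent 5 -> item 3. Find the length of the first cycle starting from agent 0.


Step 1: Trace the pointer graph from agent 0: 0 -> 0
Step 2: A cycle is detected when we revisit agent 0
Step 3: The cycle is: 0 -> 0
Step 4: Cycle length = 1

1


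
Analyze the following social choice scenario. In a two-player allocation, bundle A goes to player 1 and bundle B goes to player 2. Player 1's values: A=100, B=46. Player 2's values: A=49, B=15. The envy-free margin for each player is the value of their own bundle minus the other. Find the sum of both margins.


Step 1: Player 1's margin = v1(A) - v1(B) = 100 - 46 = 54
Step 2: Player 2's margin = v2(B) - v2(A) = 15 - 49 = -34
Step 3: Total margin = 54 + -34 = 20

20


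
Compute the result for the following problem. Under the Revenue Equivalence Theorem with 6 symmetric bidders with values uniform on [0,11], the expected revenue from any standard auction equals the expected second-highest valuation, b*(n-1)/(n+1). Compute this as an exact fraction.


Step 1: By Revenue Equivalence, expected revenue = b*(n-1)/(n+1)
Step 2: Substituting n = 6, b = 11
Step 3: Revenue = 11*(6-1)/(6+1) = 11*5/7
Step 4: Revenue = 55/7

55/7


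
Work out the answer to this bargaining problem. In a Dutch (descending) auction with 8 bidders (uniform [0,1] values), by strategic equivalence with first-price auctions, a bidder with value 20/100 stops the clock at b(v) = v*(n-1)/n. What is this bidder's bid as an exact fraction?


Step 1: Dutch auctions are strategically equivalent to first-price auctions
Step 2: The equilibrium bid is b(v) = v*(n-1)/n
Step 3: b = 1/5 * 7/8
Step 4: b = 7/40

7/40


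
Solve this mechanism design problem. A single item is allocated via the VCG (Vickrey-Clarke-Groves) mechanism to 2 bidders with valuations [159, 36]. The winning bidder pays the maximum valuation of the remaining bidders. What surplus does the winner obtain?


Step 1: The winner is the agent with the highest value: agent 0 with value 159
Step 2: Values of other agents: [36]
Step 3: VCG payment = max of others' values = 36
Step 4: Surplus = 159 - 36 = 123

123
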